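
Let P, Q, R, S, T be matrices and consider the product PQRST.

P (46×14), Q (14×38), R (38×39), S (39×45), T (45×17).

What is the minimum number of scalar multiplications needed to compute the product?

66976

Adjacent pairs: PQ = 46·14·38 = 24472; QR = 14·38·39 = 20748; RS = 38·39·45 = 66690; ST = 39·45·17 = 29835.
Length 3: P..R: k=1: 0+20748+46·14·39=45864; k=2: 24472+0+46·38·39=92644 → min 45864 | Q..S: k=2: 0+66690+14·38·45=90630; k=3: 20748+0+14·39·45=45318 → min 45318 | R..T: k=3: 0+29835+38·39·17=55029; k=4: 66690+0+38·45·17=95760 → min 55029.
Length 4: P..S: k=1: 0+45318+46·14·45=74298; k=2: 24472+66690+46·38·45=169822; k=3: 45864+0+46·39·45=126594 → min 74298 | Q..T: k=2: 0+55029+14·38·17=64073; k=3: 20748+29835+14·39·17=59865; k=4: 45318+0+14·45·17=56028 → min 56028.
Length 5: P..T: k=1: 0+56028+46·14·17=66976; k=2: 24472+55029+46·38·17=109217; k=3: 45864+29835+46·39·17=106197; k=4: 74298+0+46·45·17=109488 → min 66976.
Optimal order: (P(((QR)S)T)) with cost 66976.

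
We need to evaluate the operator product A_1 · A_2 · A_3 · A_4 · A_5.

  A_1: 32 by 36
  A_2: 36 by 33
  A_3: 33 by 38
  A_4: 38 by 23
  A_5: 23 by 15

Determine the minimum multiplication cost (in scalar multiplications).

Adjacent pairs: A_1A_2 = 32·36·33 = 38016; A_2A_3 = 36·33·38 = 45144; A_3A_4 = 33·38·23 = 28842; A_4A_5 = 38·23·15 = 13110.
Length 3: A_1..A_3: k=1: 0+45144+32·36·38=88920; k=2: 38016+0+32·33·38=78144 → min 78144 | A_2..A_4: k=2: 0+28842+36·33·23=56166; k=3: 45144+0+36·38·23=76608 → min 56166 | A_3..A_5: k=3: 0+13110+33·38·15=31920; k=4: 28842+0+33·23·15=40227 → min 31920.
Length 4: A_1..A_4: k=1: 0+56166+32·36·23=82662; k=2: 38016+28842+32·33·23=91146; k=3: 78144+0+32·38·23=106112 → min 82662 | A_2..A_5: k=2: 0+31920+36·33·15=49740; k=3: 45144+13110+36·38·15=78774; k=4: 56166+0+36·23·15=68586 → min 49740.
Length 5: A_1..A_5: k=1: 0+49740+32·36·15=67020; k=2: 38016+31920+32·33·15=85776; k=3: 78144+13110+32·38·15=109494; k=4: 82662+0+32·23·15=93702 → min 67020.
Optimal order: (A_1 · (A_2 · (A_3 · (A_4 · A_5)))) with cost 67020.

67020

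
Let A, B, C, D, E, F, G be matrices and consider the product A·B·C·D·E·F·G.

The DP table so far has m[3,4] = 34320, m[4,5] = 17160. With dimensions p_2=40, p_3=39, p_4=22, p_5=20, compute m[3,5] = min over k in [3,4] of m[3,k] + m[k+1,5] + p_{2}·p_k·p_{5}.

m[3,5] = min over k∈[3,4] of m[3,k]+m[k+1,5]+p_{2}·p_k·p_{5}.
k=3: 0 + 17160 + 40·39·20 = 48360; k=4: 34320 + 0 + 40·22·20 = 51920.
Minimum: 48360 at k=3.

48360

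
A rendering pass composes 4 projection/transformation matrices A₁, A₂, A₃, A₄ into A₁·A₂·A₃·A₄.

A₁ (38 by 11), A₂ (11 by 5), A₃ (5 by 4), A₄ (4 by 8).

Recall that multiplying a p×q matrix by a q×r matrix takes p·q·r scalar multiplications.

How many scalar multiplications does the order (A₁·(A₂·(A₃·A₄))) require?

(A₃·A₄): 5×4 by 4×8 → 5×8, cost 5·4·8 = 160
(A₂·(A₃·A₄)): 11×5 by 5×8 → 11×8, cost 11·5·8 = 440; cumulative 600
(A₁·(A₂·(A₃·A₄))): 38×11 by 11×8 → 38×8, cost 38·11·8 = 3344; cumulative 3944
Total: 3944 scalar multiplications.

3944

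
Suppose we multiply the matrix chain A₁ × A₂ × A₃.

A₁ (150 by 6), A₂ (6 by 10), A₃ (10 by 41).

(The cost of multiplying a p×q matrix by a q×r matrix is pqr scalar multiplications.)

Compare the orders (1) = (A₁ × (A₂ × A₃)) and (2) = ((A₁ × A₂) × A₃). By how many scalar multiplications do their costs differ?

Order (1) = (A₁ × (A₂ × A₃)): (A₂ × A₃): 6×10 by 10×41 → 6×41, cost 6·10·41 = 2460; (A₁ × (A₂ × A₃)): 150×6 by 6×41 → 150×41, cost 150·6·41 = 36900; cumulative 39360. Total 39360.
Order (2) = ((A₁ × A₂) × A₃): (A₁ × A₂): 150×6 by 6×10 → 150×10, cost 150·6·10 = 9000; ((A₁ × A₂) × A₃): 150×10 by 10×41 → 150×41, cost 150·10·41 = 61500; cumulative 70500. Total 70500.
Difference: |39360 − 70500| = 31140.

31140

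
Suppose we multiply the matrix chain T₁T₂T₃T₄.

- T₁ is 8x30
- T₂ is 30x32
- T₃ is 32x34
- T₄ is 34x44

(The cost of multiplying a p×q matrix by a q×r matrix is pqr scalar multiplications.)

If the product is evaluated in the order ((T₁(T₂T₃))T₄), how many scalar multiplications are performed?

(T₂T₃): 30×32 by 32×34 → 30×34, cost 30·32·34 = 32640
(T₁(T₂T₃)): 8×30 by 30×34 → 8×34, cost 8·30·34 = 8160; cumulative 40800
((T₁(T₂T₃))T₄): 8×34 by 34×44 → 8×44, cost 8·34·44 = 11968; cumulative 52768
Total: 52768 scalar multiplications.

52768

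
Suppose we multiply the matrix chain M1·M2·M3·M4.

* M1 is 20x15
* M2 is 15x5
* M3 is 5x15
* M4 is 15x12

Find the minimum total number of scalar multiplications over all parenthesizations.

3600

Adjacent pairs: M1M2 = 20·15·5 = 1500; M2M3 = 15·5·15 = 1125; M3M4 = 5·15·12 = 900.
Length 3: M1..M3: k=1: 0+1125+20·15·15=5625; k=2: 1500+0+20·5·15=3000 → min 3000 | M2..M4: k=2: 0+900+15·5·12=1800; k=3: 1125+0+15·15·12=3825 → min 1800.
Length 4: M1..M4: k=1: 0+1800+20·15·12=5400; k=2: 1500+900+20·5·12=3600; k=3: 3000+0+20·15·12=6600 → min 3600.
Optimal order: ((M1·M2)·(M3·M4)) with cost 3600.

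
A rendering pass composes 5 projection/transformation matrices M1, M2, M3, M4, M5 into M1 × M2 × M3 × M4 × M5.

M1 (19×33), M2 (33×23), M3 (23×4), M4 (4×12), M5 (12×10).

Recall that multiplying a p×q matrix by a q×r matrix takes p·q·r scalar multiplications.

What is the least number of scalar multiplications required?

6784

Adjacent pairs: M1M2 = 19·33·23 = 14421; M2M3 = 33·23·4 = 3036; M3M4 = 23·4·12 = 1104; M4M5 = 4·12·10 = 480.
Length 3: M1..M3: k=1: 0+3036+19·33·4=5544; k=2: 14421+0+19·23·4=16169 → min 5544 | M2..M4: k=2: 0+1104+33·23·12=10212; k=3: 3036+0+33·4·12=4620 → min 4620 | M3..M5: k=3: 0+480+23·4·10=1400; k=4: 1104+0+23·12·10=3864 → min 1400.
Length 4: M1..M4: k=1: 0+4620+19·33·12=12144; k=2: 14421+1104+19·23·12=20769; k=3: 5544+0+19·4·12=6456 → min 6456 | M2..M5: k=2: 0+1400+33·23·10=8990; k=3: 3036+480+33·4·10=4836; k=4: 4620+0+33·12·10=8580 → min 4836.
Length 5: M1..M5: k=1: 0+4836+19·33·10=11106; k=2: 14421+1400+19·23·10=20191; k=3: 5544+480+19·4·10=6784; k=4: 6456+0+19·12·10=8736 → min 6784.
Optimal order: ((M1 × (M2 × M3)) × (M4 × M5)) with cost 6784.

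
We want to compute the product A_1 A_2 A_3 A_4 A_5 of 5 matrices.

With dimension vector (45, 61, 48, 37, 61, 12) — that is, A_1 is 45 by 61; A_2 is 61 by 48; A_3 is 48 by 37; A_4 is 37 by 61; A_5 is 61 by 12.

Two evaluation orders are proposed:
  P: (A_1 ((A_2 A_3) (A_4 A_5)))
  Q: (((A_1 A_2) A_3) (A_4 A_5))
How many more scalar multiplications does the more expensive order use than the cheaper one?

63300

Order P = (A_1 ((A_2 A_3) (A_4 A_5))): (A_2 A_3): 61×48 by 48×37 → 61×37, cost 61·48·37 = 108336; (A_4 A_5): 37×61 by 61×12 → 37×12, cost 37·61·12 = 27084; ((A_2 A_3) (A_4 A_5)): 61×37 by 37×12 → 61×12, cost 61·37·12 = 27084; cumulative 162504; (A_1 ((A_2 A_3) (A_4 A_5))): 45×61 by 61×12 → 45×12, cost 45·61·12 = 32940; cumulative 195444. Total 195444.
Order Q = (((A_1 A_2) A_3) (A_4 A_5)): (A_1 A_2): 45×61 by 61×48 → 45×48, cost 45·61·48 = 131760; ((A_1 A_2) A_3): 45×48 by 48×37 → 45×37, cost 45·48·37 = 79920; cumulative 211680; (A_4 A_5): 37×61 by 61×12 → 37×12, cost 37·61·12 = 27084; (((A_1 A_2) A_3) (A_4 A_5)): 45×37 by 37×12 → 45×12, cost 45·37·12 = 19980; cumulative 258744. Total 258744.
Difference: |195444 − 258744| = 63300.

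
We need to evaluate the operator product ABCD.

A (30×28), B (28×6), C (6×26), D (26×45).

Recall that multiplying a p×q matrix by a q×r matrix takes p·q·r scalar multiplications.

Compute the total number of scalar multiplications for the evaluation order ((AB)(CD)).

(AB): 30×28 by 28×6 → 30×6, cost 30·28·6 = 5040
(CD): 6×26 by 26×45 → 6×45, cost 6·26·45 = 7020
((AB)(CD)): 30×6 by 6×45 → 30×45, cost 30·6·45 = 8100; cumulative 20160
Total: 20160 scalar multiplications.

20160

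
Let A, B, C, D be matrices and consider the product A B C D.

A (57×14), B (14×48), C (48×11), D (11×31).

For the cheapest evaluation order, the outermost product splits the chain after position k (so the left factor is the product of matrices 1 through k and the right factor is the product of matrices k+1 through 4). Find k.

Adjacent pairs: AB = 57·14·48 = 38304; BC = 14·48·11 = 7392; CD = 48·11·31 = 16368.
Length 3: A..C: k=1: 0+7392+57·14·11=16170; k=2: 38304+0+57·48·11=68400 → min 16170 | B..D: k=2: 0+16368+14·48·31=37200; k=3: 7392+0+14·11·31=12166 → min 12166.
Top-level splits: k=1: (A..A)·(B..D) → 0+12166+57·14·31 = 36904; k=2: (A..B)·(C..D) → 38304+16368+57·48·31 = 139488; k=3: (A..C)·(D..D) → 16170+0+57·11·31 = 35607.
Best split is after C, i.e. k = 3.

3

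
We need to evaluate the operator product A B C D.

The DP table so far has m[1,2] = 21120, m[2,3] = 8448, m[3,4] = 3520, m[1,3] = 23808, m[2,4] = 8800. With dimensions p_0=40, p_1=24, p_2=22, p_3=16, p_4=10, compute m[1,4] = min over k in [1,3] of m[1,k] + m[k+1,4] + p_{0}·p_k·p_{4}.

m[1,4] = min over k∈[1,3] of m[1,k]+m[k+1,4]+p_{0}·p_k·p_{4}.
k=1: 0 + 8800 + 40·24·10 = 18400; k=2: 21120 + 3520 + 40·22·10 = 33440; k=3: 23808 + 0 + 40·16·10 = 30208.
Minimum: 18400 at k=1.

18400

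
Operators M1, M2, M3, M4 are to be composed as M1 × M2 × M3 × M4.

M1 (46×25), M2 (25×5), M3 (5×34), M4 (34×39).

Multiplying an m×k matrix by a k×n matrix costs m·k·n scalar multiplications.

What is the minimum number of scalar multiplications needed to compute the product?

21350

Adjacent pairs: M1M2 = 46·25·5 = 5750; M2M3 = 25·5·34 = 4250; M3M4 = 5·34·39 = 6630.
Length 3: M1..M3: k=1: 0+4250+46·25·34=43350; k=2: 5750+0+46·5·34=13570 → min 13570 | M2..M4: k=2: 0+6630+25·5·39=11505; k=3: 4250+0+25·34·39=37400 → min 11505.
Length 4: M1..M4: k=1: 0+11505+46·25·39=56355; k=2: 5750+6630+46·5·39=21350; k=3: 13570+0+46·34·39=74566 → min 21350.
Optimal order: ((M1 × M2) × (M3 × M4)) with cost 21350.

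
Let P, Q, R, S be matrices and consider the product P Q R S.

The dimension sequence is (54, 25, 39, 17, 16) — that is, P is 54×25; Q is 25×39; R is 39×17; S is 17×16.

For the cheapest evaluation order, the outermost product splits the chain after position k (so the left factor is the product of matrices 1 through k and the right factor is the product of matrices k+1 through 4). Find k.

Adjacent pairs: PQ = 54·25·39 = 52650; QR = 25·39·17 = 16575; RS = 39·17·16 = 10608.
Length 3: P..R: k=1: 0+16575+54·25·17=39525; k=2: 52650+0+54·39·17=88452 → min 39525 | Q..S: k=2: 0+10608+25·39·16=26208; k=3: 16575+0+25·17·16=23375 → min 23375.
Top-level splits: k=1: (P..P)·(Q..S) → 0+23375+54·25·16 = 44975; k=2: (P..Q)·(R..S) → 52650+10608+54·39·16 = 96954; k=3: (P..R)·(S..S) → 39525+0+54·17·16 = 54213.
Best split is after P, i.e. k = 1.

1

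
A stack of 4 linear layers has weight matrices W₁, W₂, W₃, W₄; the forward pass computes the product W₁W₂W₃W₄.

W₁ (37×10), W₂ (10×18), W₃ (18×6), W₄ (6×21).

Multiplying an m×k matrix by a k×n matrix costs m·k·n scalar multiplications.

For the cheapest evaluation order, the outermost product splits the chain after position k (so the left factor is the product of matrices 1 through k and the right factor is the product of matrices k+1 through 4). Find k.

Adjacent pairs: W₁W₂ = 37·10·18 = 6660; W₂W₃ = 10·18·6 = 1080; W₃W₄ = 18·6·21 = 2268.
Length 3: W₁..W₃: k=1: 0+1080+37·10·6=3300; k=2: 6660+0+37·18·6=10656 → min 3300 | W₂..W₄: k=2: 0+2268+10·18·21=6048; k=3: 1080+0+10·6·21=2340 → min 2340.
Top-level splits: k=1: (W₁..W₁)·(W₂..W₄) → 0+2340+37·10·21 = 10110; k=2: (W₁..W₂)·(W₃..W₄) → 6660+2268+37·18·21 = 22914; k=3: (W₁..W₃)·(W₄..W₄) → 3300+0+37·6·21 = 7962.
Best split is after W₃, i.e. k = 3.

3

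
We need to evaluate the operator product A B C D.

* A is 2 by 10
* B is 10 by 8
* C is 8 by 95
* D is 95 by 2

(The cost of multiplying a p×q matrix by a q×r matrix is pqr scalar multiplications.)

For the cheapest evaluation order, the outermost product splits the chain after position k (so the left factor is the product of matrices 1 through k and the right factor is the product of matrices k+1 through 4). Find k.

Adjacent pairs: AB = 2·10·8 = 160; BC = 10·8·95 = 7600; CD = 8·95·2 = 1520.
Length 3: A..C: k=1: 0+7600+2·10·95=9500; k=2: 160+0+2·8·95=1680 → min 1680 | B..D: k=2: 0+1520+10·8·2=1680; k=3: 7600+0+10·95·2=9500 → min 1680.
Top-level splits: k=1: (A..A)·(B..D) → 0+1680+2·10·2 = 1720; k=2: (A..B)·(C..D) → 160+1520+2·8·2 = 1712; k=3: (A..C)·(D..D) → 1680+0+2·95·2 = 2060.
Best split is after B, i.e. k = 2.

2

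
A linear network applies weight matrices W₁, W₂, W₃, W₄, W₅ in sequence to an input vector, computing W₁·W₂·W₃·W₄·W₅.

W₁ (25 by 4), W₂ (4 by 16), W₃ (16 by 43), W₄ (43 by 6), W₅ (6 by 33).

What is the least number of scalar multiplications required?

Adjacent pairs: W₁W₂ = 25·4·16 = 1600; W₂W₃ = 4·16·43 = 2752; W₃W₄ = 16·43·6 = 4128; W₄W₅ = 43·6·33 = 8514.
Length 3: W₁..W₃: k=1: 0+2752+25·4·43=7052; k=2: 1600+0+25·16·43=18800 → min 7052 | W₂..W₄: k=2: 0+4128+4·16·6=4512; k=3: 2752+0+4·43·6=3784 → min 3784 | W₃..W₅: k=3: 0+8514+16·43·33=31218; k=4: 4128+0+16·6·33=7296 → min 7296.
Length 4: W₁..W₄: k=1: 0+3784+25·4·6=4384; k=2: 1600+4128+25·16·6=8128; k=3: 7052+0+25·43·6=13502 → min 4384 | W₂..W₅: k=2: 0+7296+4·16·33=9408; k=3: 2752+8514+4·43·33=16942; k=4: 3784+0+4·6·33=4576 → min 4576.
Length 5: W₁..W₅: k=1: 0+4576+25·4·33=7876; k=2: 1600+7296+25·16·33=22096; k=3: 7052+8514+25·43·33=51041; k=4: 4384+0+25·6·33=9334 → min 7876.
Optimal order: (W₁·(((W₂·W₃)·W₄)·W₅)) with cost 7876.

7876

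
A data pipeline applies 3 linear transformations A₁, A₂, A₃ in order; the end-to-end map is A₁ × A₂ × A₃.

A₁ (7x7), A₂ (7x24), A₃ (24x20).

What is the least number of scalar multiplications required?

Order (A₁ × (A₂ × A₃)): (A₂ × A₃): 7×24 by 24×20 → 7×20, cost 7·24·20 = 3360; (A₁ × (A₂ × A₃)): 7×7 by 7×20 → 7×20, cost 7·7·20 = 980; cumulative 4340. Total 4340.
Order ((A₁ × A₂) × A₃): (A₁ × A₂): 7×7 by 7×24 → 7×24, cost 7·7·24 = 1176; ((A₁ × A₂) × A₃): 7×24 by 24×20 → 7×20, cost 7·24·20 = 3360; cumulative 4536. Total 4536.
Minimum: 4340.

4340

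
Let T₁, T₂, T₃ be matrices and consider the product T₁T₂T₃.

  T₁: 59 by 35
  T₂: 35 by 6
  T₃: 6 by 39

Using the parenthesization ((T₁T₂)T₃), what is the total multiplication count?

(T₁T₂): 59×35 by 35×6 → 59×6, cost 59·35·6 = 12390
((T₁T₂)T₃): 59×6 by 6×39 → 59×39, cost 59·6·39 = 13806; cumulative 26196
Total: 26196 scalar multiplications.

26196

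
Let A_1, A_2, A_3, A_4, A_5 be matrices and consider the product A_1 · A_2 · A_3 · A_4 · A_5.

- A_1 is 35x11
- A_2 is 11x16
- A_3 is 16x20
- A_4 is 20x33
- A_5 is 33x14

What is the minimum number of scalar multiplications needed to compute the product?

Adjacent pairs: A_1A_2 = 35·11·16 = 6160; A_2A_3 = 11·16·20 = 3520; A_3A_4 = 16·20·33 = 10560; A_4A_5 = 20·33·14 = 9240.
Length 3: A_1..A_3: k=1: 0+3520+35·11·20=11220; k=2: 6160+0+35·16·20=17360 → min 11220 | A_2..A_4: k=2: 0+10560+11·16·33=16368; k=3: 3520+0+11·20·33=10780 → min 10780 | A_3..A_5: k=3: 0+9240+16·20·14=13720; k=4: 10560+0+16·33·14=17952 → min 13720.
Length 4: A_1..A_4: k=1: 0+10780+35·11·33=23485; k=2: 6160+10560+35·16·33=35200; k=3: 11220+0+35·20·33=34320 → min 23485 | A_2..A_5: k=2: 0+13720+11·16·14=16184; k=3: 3520+9240+11·20·14=15840; k=4: 10780+0+11·33·14=15862 → min 15840.
Length 5: A_1..A_5: k=1: 0+15840+35·11·14=21230; k=2: 6160+13720+35·16·14=27720; k=3: 11220+9240+35·20·14=30260; k=4: 23485+0+35·33·14=39655 → min 21230.
Optimal order: (A_1 · ((A_2 · A_3) · (A_4 · A_5))) with cost 21230.

21230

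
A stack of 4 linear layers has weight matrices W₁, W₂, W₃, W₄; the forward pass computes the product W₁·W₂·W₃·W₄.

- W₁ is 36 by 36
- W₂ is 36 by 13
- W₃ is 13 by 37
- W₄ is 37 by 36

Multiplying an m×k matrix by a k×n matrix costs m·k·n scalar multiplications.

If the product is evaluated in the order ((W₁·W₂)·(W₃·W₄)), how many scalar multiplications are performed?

(W₁·W₂): 36×36 by 36×13 → 36×13, cost 36·36·13 = 16848
(W₃·W₄): 13×37 by 37×36 → 13×36, cost 13·37·36 = 17316
((W₁·W₂)·(W₃·W₄)): 36×13 by 13×36 → 36×36, cost 36·13·36 = 16848; cumulative 51012
Total: 51012 scalar multiplications.

51012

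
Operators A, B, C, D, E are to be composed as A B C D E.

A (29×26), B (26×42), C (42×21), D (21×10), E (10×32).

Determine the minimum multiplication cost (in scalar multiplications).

36560

Adjacent pairs: AB = 29·26·42 = 31668; BC = 26·42·21 = 22932; CD = 42·21·10 = 8820; DE = 21·10·32 = 6720.
Length 3: A..C: k=1: 0+22932+29·26·21=38766; k=2: 31668+0+29·42·21=57246 → min 38766 | B..D: k=2: 0+8820+26·42·10=19740; k=3: 22932+0+26·21·10=28392 → min 19740 | C..E: k=3: 0+6720+42·21·32=34944; k=4: 8820+0+42·10·32=22260 → min 22260.
Length 4: A..D: k=1: 0+19740+29·26·10=27280; k=2: 31668+8820+29·42·10=52668; k=3: 38766+0+29·21·10=44856 → min 27280 | B..E: k=2: 0+22260+26·42·32=57204; k=3: 22932+6720+26·21·32=47124; k=4: 19740+0+26·10·32=28060 → min 28060.
Length 5: A..E: k=1: 0+28060+29·26·32=52188; k=2: 31668+22260+29·42·32=92904; k=3: 38766+6720+29·21·32=64974; k=4: 27280+0+29·10·32=36560 → min 36560.
Optimal order: ((A (B (C D))) E) with cost 36560.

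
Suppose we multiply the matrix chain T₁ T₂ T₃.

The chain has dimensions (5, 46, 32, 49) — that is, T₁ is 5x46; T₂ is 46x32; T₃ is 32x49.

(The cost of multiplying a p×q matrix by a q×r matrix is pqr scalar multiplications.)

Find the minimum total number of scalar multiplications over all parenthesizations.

Order (T₁ (T₂ T₃)): (T₂ T₃): 46×32 by 32×49 → 46×49, cost 46·32·49 = 72128; (T₁ (T₂ T₃)): 5×46 by 46×49 → 5×49, cost 5·46·49 = 11270; cumulative 83398. Total 83398.
Order ((T₁ T₂) T₃): (T₁ T₂): 5×46 by 46×32 → 5×32, cost 5·46·32 = 7360; ((T₁ T₂) T₃): 5×32 by 32×49 → 5×49, cost 5·32·49 = 7840; cumulative 15200. Total 15200.
Minimum: 15200.

15200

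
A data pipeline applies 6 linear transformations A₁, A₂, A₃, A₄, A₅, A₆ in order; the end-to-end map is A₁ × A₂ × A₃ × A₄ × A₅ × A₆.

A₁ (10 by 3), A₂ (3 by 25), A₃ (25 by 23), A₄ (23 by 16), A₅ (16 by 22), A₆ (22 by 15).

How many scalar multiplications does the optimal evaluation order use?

5325

Adjacent pairs: A₁A₂ = 10·3·25 = 750; A₂A₃ = 3·25·23 = 1725; A₃A₄ = 25·23·16 = 9200; A₄A₅ = 23·16·22 = 8096; A₅A₆ = 16·22·15 = 5280.
Length 3: A₁..A₃: k=1: 0+1725+10·3·23=2415; k=2: 750+0+10·25·23=6500 → min 2415 | A₂..A₄: k=2: 0+9200+3·25·16=10400; k=3: 1725+0+3·23·16=2829 → min 2829 | A₃..A₅: k=3: 0+8096+25·23·22=20746; k=4: 9200+0+25·16·22=18000 → min 18000 | A₄..A₆: k=4: 0+5280+23·16·15=10800; k=5: 8096+0+23·22·15=15686 → min 10800.
Length 4: A₁..A₄: k=1: 0+2829+10·3·16=3309; k=2: 750+9200+10·25·16=13950; k=3: 2415+0+10·23·16=6095 → min 3309 | A₂..A₅: k=2: 0+18000+3·25·22=19650; k=3: 1725+8096+3·23·22=11339; k=4: 2829+0+3·16·22=3885 → min 3885 | A₃..A₆: k=3: 0+10800+25·23·15=19425; k=4: 9200+5280+25·16·15=20480; k=5: 18000+0+25·22·15=26250 → min 19425.
Length 5: A₁..A₅: k=1: 0+3885+10·3·22=4545; k=2: 750+18000+10·25·22=24250; k=3: 2415+8096+10·23·22=15571; k=4: 3309+0+10·16·22=6829 → min 4545 | A₂..A₆: k=2: 0+19425+3·25·15=20550; k=3: 1725+10800+3·23·15=13560; k=4: 2829+5280+3·16·15=8829; k=5: 3885+0+3·22·15=4875 → min 4875.
Length 6: A₁..A₆: k=1: 0+4875+10·3·15=5325; k=2: 750+19425+10·25·15=23925; k=3: 2415+10800+10·23·15=16665; k=4: 3309+5280+10·16·15=10989; k=5: 4545+0+10·22·15=7845 → min 5325.
Optimal order: (A₁ × ((((A₂ × A₃) × A₄) × A₅) × A₆)) with cost 5325.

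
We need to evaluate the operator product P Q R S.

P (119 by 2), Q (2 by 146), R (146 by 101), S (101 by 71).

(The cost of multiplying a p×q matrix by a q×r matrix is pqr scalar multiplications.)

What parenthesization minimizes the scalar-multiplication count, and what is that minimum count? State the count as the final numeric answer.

Adjacent pairs: PQ = 119·2·146 = 34748; QR = 2·146·101 = 29492; RS = 146·101·71 = 1046966.
Length 3: P..R: k=1: 0+29492+119·2·101=53530; k=2: 34748+0+119·146·101=1789522 → min 53530 | Q..S: k=2: 0+1046966+2·146·71=1067698; k=3: 29492+0+2·101·71=43834 → min 43834.
Length 4: P..S: k=1: 0+43834+119·2·71=60732; k=2: 34748+1046966+119·146·71=2315268; k=3: 53530+0+119·101·71=906879 → min 60732.
Optimal parenthesization: (P ((Q R) S)) with cost 60732.

60732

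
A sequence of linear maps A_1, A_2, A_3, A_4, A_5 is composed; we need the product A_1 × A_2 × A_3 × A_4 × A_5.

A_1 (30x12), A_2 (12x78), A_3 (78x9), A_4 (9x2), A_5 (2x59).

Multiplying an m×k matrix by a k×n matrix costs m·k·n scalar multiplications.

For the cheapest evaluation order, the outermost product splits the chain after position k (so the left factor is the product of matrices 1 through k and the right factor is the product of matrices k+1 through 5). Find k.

4

Adjacent pairs: A_1A_2 = 30·12·78 = 28080; A_2A_3 = 12·78·9 = 8424; A_3A_4 = 78·9·2 = 1404; A_4A_5 = 9·2·59 = 1062.
Length 3: A_1..A_3: k=1: 0+8424+30·12·9=11664; k=2: 28080+0+30·78·9=49140 → min 11664 | A_2..A_4: k=2: 0+1404+12·78·2=3276; k=3: 8424+0+12·9·2=8640 → min 3276 | A_3..A_5: k=3: 0+1062+78·9·59=42480; k=4: 1404+0+78·2·59=10608 → min 10608.
Length 4: A_1..A_4: k=1: 0+3276+30·12·2=3996; k=2: 28080+1404+30·78·2=34164; k=3: 11664+0+30·9·2=12204 → min 3996 | A_2..A_5: k=2: 0+10608+12·78·59=65832; k=3: 8424+1062+12·9·59=15858; k=4: 3276+0+12·2·59=4692 → min 4692.
Top-level splits: k=1: (A_1..A_1)·(A_2..A_5) → 0+4692+30·12·59 = 25932; k=2: (A_1..A_2)·(A_3..A_5) → 28080+10608+30·78·59 = 176748; k=3: (A_1..A_3)·(A_4..A_5) → 11664+1062+30·9·59 = 28656; k=4: (A_1..A_4)·(A_5..A_5) → 3996+0+30·2·59 = 7536.
Best split is after A_4, i.e. k = 4.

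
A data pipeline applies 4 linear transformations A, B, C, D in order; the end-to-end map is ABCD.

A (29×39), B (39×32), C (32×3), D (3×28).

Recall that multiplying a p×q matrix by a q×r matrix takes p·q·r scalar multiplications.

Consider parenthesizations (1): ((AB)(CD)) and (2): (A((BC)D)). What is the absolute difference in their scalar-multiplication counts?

26176

Order (1) = ((AB)(CD)): (AB): 29×39 by 39×32 → 29×32, cost 29·39·32 = 36192; (CD): 32×3 by 3×28 → 32×28, cost 32·3·28 = 2688; ((AB)(CD)): 29×32 by 32×28 → 29×28, cost 29·32·28 = 25984; cumulative 64864. Total 64864.
Order (2) = (A((BC)D)): (BC): 39×32 by 32×3 → 39×3, cost 39·32·3 = 3744; ((BC)D): 39×3 by 3×28 → 39×28, cost 39·3·28 = 3276; cumulative 7020; (A((BC)D)): 29×39 by 39×28 → 29×28, cost 29·39·28 = 31668; cumulative 38688. Total 38688.
Difference: |64864 − 38688| = 26176.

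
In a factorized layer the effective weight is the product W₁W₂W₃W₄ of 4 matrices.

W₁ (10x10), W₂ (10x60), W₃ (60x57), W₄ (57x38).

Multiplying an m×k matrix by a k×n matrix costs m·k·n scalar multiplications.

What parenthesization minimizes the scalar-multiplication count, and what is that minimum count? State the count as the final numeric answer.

59660

Adjacent pairs: W₁W₂ = 10·10·60 = 6000; W₂W₃ = 10·60·57 = 34200; W₃W₄ = 60·57·38 = 129960.
Length 3: W₁..W₃: k=1: 0+34200+10·10·57=39900; k=2: 6000+0+10·60·57=40200 → min 39900 | W₂..W₄: k=2: 0+129960+10·60·38=152760; k=3: 34200+0+10·57·38=55860 → min 55860.
Length 4: W₁..W₄: k=1: 0+55860+10·10·38=59660; k=2: 6000+129960+10·60·38=158760; k=3: 39900+0+10·57·38=61560 → min 59660.
Optimal parenthesization: (W₁((W₂W₃)W₄)) with cost 59660.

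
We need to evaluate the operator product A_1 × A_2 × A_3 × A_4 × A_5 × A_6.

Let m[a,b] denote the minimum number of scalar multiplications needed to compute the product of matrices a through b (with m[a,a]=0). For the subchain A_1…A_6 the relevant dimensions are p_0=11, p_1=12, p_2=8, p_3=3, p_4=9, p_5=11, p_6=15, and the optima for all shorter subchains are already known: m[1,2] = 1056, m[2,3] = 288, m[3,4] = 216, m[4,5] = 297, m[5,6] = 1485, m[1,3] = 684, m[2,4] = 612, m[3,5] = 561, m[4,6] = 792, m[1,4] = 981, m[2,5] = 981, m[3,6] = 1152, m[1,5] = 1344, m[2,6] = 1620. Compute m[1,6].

1971

m[1,6] = min over k∈[1,5] of m[1,k]+m[k+1,6]+p_{0}·p_k·p_{6}.
k=1: 0 + 1620 + 11·12·15 = 3600; k=2: 1056 + 1152 + 11·8·15 = 3528; k=3: 684 + 792 + 11·3·15 = 1971; k=4: 981 + 1485 + 11·9·15 = 3951; k=5: 1344 + 0 + 11·11·15 = 3159.
Minimum: 1971 at k=3.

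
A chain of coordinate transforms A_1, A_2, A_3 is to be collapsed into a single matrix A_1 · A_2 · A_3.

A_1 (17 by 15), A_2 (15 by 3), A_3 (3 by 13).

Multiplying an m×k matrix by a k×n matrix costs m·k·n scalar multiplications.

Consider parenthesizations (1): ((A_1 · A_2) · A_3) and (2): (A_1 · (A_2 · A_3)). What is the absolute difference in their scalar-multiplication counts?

Order (1) = ((A_1 · A_2) · A_3): (A_1 · A_2): 17×15 by 15×3 → 17×3, cost 17·15·3 = 765; ((A_1 · A_2) · A_3): 17×3 by 3×13 → 17×13, cost 17·3·13 = 663; cumulative 1428. Total 1428.
Order (2) = (A_1 · (A_2 · A_3)): (A_2 · A_3): 15×3 by 3×13 → 15×13, cost 15·3·13 = 585; (A_1 · (A_2 · A_3)): 17×15 by 15×13 → 17×13, cost 17·15·13 = 3315; cumulative 3900. Total 3900.
Difference: |1428 − 3900| = 2472.

2472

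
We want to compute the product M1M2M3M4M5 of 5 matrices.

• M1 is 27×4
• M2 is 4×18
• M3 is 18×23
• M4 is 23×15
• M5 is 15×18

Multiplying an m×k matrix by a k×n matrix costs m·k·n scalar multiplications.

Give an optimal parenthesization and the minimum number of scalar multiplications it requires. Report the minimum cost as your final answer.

Adjacent pairs: M1M2 = 27·4·18 = 1944; M2M3 = 4·18·23 = 1656; M3M4 = 18·23·15 = 6210; M4M5 = 23·15·18 = 6210.
Length 3: M1..M3: k=1: 0+1656+27·4·23=4140; k=2: 1944+0+27·18·23=13122 → min 4140 | M2..M4: k=2: 0+6210+4·18·15=7290; k=3: 1656+0+4·23·15=3036 → min 3036 | M3..M5: k=3: 0+6210+18·23·18=13662; k=4: 6210+0+18·15·18=11070 → min 11070.
Length 4: M1..M4: k=1: 0+3036+27·4·15=4656; k=2: 1944+6210+27·18·15=15444; k=3: 4140+0+27·23·15=13455 → min 4656 | M2..M5: k=2: 0+11070+4·18·18=12366; k=3: 1656+6210+4·23·18=9522; k=4: 3036+0+4·15·18=4116 → min 4116.
Length 5: M1..M5: k=1: 0+4116+27·4·18=6060; k=2: 1944+11070+27·18·18=21762; k=3: 4140+6210+27·23·18=21528; k=4: 4656+0+27·15·18=11946 → min 6060.
Optimal parenthesization: (M1(((M2M3)M4)M5)) with cost 6060.

6060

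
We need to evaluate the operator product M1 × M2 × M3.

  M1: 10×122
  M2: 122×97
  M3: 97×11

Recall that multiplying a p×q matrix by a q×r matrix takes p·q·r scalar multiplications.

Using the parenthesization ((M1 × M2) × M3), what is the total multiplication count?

129010

(M1 × M2): 10×122 by 122×97 → 10×97, cost 10·122·97 = 118340
((M1 × M2) × M3): 10×97 by 97×11 → 10×11, cost 10·97·11 = 10670; cumulative 129010
Total: 129010 scalar multiplications.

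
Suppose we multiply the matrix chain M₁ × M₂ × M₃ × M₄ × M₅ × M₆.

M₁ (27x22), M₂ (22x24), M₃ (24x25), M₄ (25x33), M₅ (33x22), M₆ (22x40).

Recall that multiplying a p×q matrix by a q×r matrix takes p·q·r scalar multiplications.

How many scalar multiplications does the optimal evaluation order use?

79794

Adjacent pairs: M₁M₂ = 27·22·24 = 14256; M₂M₃ = 22·24·25 = 13200; M₃M₄ = 24·25·33 = 19800; M₄M₅ = 25·33·22 = 18150; M₅M₆ = 33·22·40 = 29040.
Length 3: M₁..M₃: k=1: 0+13200+27·22·25=28050; k=2: 14256+0+27·24·25=30456 → min 28050 | M₂..M₄: k=2: 0+19800+22·24·33=37224; k=3: 13200+0+22·25·33=31350 → min 31350 | M₃..M₅: k=3: 0+18150+24·25·22=31350; k=4: 19800+0+24·33·22=37224 → min 31350 | M₄..M₆: k=4: 0+29040+25·33·40=62040; k=5: 18150+0+25·22·40=40150 → min 40150.
Length 4: M₁..M₄: k=1: 0+31350+27·22·33=50952; k=2: 14256+19800+27·24·33=55440; k=3: 28050+0+27·25·33=50325 → min 50325 | M₂..M₅: k=2: 0+31350+22·24·22=42966; k=3: 13200+18150+22·25·22=43450; k=4: 31350+0+22·33·22=47322 → min 42966 | M₃..M₆: k=3: 0+40150+24·25·40=64150; k=4: 19800+29040+24·33·40=80520; k=5: 31350+0+24·22·40=52470 → min 52470.
Length 5: M₁..M₅: k=1: 0+42966+27·22·22=56034; k=2: 14256+31350+27·24·22=59862; k=3: 28050+18150+27·25·22=61050; k=4: 50325+0+27·33·22=69927 → min 56034 | M₂..M₆: k=2: 0+52470+22·24·40=73590; k=3: 13200+40150+22·25·40=75350; k=4: 31350+29040+22·33·40=89430; k=5: 42966+0+22·22·40=62326 → min 62326.
Length 6: M₁..M₆: k=1: 0+62326+27·22·40=86086; k=2: 14256+52470+27·24·40=92646; k=3: 28050+40150+27·25·40=95200; k=4: 50325+29040+27·33·40=115005; k=5: 56034+0+27·22·40=79794 → min 79794.
Optimal order: ((M₁ × (M₂ × (M₃ × (M₄ × M₅)))) × M₆) with cost 79794.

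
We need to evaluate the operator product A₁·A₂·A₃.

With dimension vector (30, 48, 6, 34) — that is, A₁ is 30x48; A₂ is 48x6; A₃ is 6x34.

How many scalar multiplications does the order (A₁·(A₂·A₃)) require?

(A₂·A₃): 48×6 by 6×34 → 48×34, cost 48·6·34 = 9792
(A₁·(A₂·A₃)): 30×48 by 48×34 → 30×34, cost 30·48·34 = 48960; cumulative 58752
Total: 58752 scalar multiplications.

58752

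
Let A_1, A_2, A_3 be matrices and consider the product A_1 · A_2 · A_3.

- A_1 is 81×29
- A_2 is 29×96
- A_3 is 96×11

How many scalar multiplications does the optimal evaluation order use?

Order (A_1 · (A_2 · A_3)): (A_2 · A_3): 29×96 by 96×11 → 29×11, cost 29·96·11 = 30624; (A_1 · (A_2 · A_3)): 81×29 by 29×11 → 81×11, cost 81·29·11 = 25839; cumulative 56463. Total 56463.
Order ((A_1 · A_2) · A_3): (A_1 · A_2): 81×29 by 29×96 → 81×96, cost 81·29·96 = 225504; ((A_1 · A_2) · A_3): 81×96 by 96×11 → 81×11, cost 81·96·11 = 85536; cumulative 311040. Total 311040.
Minimum: 56463.

56463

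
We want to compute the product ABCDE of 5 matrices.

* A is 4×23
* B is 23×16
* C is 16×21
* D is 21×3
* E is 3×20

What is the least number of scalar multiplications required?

Adjacent pairs: AB = 4·23·16 = 1472; BC = 23·16·21 = 7728; CD = 16·21·3 = 1008; DE = 21·3·20 = 1260.
Length 3: A..C: k=1: 0+7728+4·23·21=9660; k=2: 1472+0+4·16·21=2816 → min 2816 | B..D: k=2: 0+1008+23·16·3=2112; k=3: 7728+0+23·21·3=9177 → min 2112 | C..E: k=3: 0+1260+16·21·20=7980; k=4: 1008+0+16·3·20=1968 → min 1968.
Length 4: A..D: k=1: 0+2112+4·23·3=2388; k=2: 1472+1008+4·16·3=2672; k=3: 2816+0+4·21·3=3068 → min 2388 | B..E: k=2: 0+1968+23·16·20=9328; k=3: 7728+1260+23·21·20=18648; k=4: 2112+0+23·3·20=3492 → min 3492.
Length 5: A..E: k=1: 0+3492+4·23·20=5332; k=2: 1472+1968+4·16·20=4720; k=3: 2816+1260+4·21·20=5756; k=4: 2388+0+4·3·20=2628 → min 2628.
Optimal order: ((A(B(CD)))E) with cost 2628.

2628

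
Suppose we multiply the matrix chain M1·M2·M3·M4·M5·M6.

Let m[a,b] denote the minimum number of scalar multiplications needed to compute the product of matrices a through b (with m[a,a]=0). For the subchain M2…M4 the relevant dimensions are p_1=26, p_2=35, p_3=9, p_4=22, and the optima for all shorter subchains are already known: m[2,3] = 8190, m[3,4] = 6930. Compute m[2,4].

m[2,4] = min over k∈[2,3] of m[2,k]+m[k+1,4]+p_{1}·p_k·p_{4}.
k=2: 0 + 6930 + 26·35·22 = 26950; k=3: 8190 + 0 + 26·9·22 = 13338.
Minimum: 13338 at k=3.

13338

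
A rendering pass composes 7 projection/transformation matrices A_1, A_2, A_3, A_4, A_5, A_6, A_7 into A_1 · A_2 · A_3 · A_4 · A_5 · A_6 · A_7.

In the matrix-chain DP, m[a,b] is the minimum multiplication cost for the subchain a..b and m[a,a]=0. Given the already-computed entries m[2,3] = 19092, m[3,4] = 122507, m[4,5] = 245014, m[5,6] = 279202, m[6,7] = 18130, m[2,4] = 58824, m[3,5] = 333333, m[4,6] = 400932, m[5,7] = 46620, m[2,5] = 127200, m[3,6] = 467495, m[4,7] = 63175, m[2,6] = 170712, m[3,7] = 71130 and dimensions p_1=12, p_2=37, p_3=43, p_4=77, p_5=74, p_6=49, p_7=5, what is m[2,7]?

73350

m[2,7] = min over k∈[2,6] of m[2,k]+m[k+1,7]+p_{1}·p_k·p_{7}.
k=2: 0 + 71130 + 12·37·5 = 73350; k=3: 19092 + 63175 + 12·43·5 = 84847; k=4: 58824 + 46620 + 12·77·5 = 110064; k=5: 127200 + 18130 + 12·74·5 = 149770; k=6: 170712 + 0 + 12·49·5 = 173652.
Minimum: 73350 at k=2.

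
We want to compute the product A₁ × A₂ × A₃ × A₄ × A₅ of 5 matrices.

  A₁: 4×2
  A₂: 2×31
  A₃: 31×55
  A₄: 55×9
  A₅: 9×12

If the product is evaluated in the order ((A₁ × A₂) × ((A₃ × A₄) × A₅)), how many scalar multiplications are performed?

20429

(A₁ × A₂): 4×2 by 2×31 → 4×31, cost 4·2·31 = 248
(A₃ × A₄): 31×55 by 55×9 → 31×9, cost 31·55·9 = 15345
((A₃ × A₄) × A₅): 31×9 by 9×12 → 31×12, cost 31·9·12 = 3348; cumulative 18693
((A₁ × A₂) × ((A₃ × A₄) × A₅)): 4×31 by 31×12 → 4×12, cost 4·31·12 = 1488; cumulative 20429
Total: 20429 scalar multiplications.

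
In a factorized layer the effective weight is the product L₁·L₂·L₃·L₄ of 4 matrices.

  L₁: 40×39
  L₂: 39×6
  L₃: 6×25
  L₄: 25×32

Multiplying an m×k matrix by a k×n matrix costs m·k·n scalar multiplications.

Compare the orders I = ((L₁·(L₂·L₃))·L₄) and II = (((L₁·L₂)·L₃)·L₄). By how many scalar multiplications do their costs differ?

Order I = ((L₁·(L₂·L₃))·L₄): (L₂·L₃): 39×6 by 6×25 → 39×25, cost 39·6·25 = 5850; (L₁·(L₂·L₃)): 40×39 by 39×25 → 40×25, cost 40·39·25 = 39000; cumulative 44850; ((L₁·(L₂·L₃))·L₄): 40×25 by 25×32 → 40×32, cost 40·25·32 = 32000; cumulative 76850. Total 76850.
Order II = (((L₁·L₂)·L₃)·L₄): (L₁·L₂): 40×39 by 39×6 → 40×6, cost 40·39·6 = 9360; ((L₁·L₂)·L₃): 40×6 by 6×25 → 40×25, cost 40·6·25 = 6000; cumulative 15360; (((L₁·L₂)·L₃)·L₄): 40×25 by 25×32 → 40×32, cost 40·25·32 = 32000; cumulative 47360. Total 47360.
Difference: |76850 − 47360| = 29490.

29490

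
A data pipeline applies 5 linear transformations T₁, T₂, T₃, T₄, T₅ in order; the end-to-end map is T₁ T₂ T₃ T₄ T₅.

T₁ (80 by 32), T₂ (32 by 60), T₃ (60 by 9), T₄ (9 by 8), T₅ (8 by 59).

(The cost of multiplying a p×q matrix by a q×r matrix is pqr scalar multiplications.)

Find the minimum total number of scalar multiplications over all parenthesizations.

Adjacent pairs: T₁T₂ = 80·32·60 = 153600; T₂T₃ = 32·60·9 = 17280; T₃T₄ = 60·9·8 = 4320; T₄T₅ = 9·8·59 = 4248.
Length 3: T₁..T₃: k=1: 0+17280+80·32·9=40320; k=2: 153600+0+80·60·9=196800 → min 40320 | T₂..T₄: k=2: 0+4320+32·60·8=19680; k=3: 17280+0+32·9·8=19584 → min 19584 | T₃..T₅: k=3: 0+4248+60·9·59=36108; k=4: 4320+0+60·8·59=32640 → min 32640.
Length 4: T₁..T₄: k=1: 0+19584+80·32·8=40064; k=2: 153600+4320+80·60·8=196320; k=3: 40320+0+80·9·8=46080 → min 40064 | T₂..T₅: k=2: 0+32640+32·60·59=145920; k=3: 17280+4248+32·9·59=38520; k=4: 19584+0+32·8·59=34688 → min 34688.
Length 5: T₁..T₅: k=1: 0+34688+80·32·59=185728; k=2: 153600+32640+80·60·59=469440; k=3: 40320+4248+80·9·59=87048; k=4: 40064+0+80·8·59=77824 → min 77824.
Optimal order: ((T₁ ((T₂ T₃) T₄)) T₅) with cost 77824.

77824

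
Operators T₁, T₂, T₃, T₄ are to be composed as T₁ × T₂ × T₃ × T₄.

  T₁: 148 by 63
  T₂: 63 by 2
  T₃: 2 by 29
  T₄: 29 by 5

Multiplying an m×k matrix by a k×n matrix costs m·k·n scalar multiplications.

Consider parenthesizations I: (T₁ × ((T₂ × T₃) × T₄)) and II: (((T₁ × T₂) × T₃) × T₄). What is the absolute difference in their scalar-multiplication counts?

Order I = (T₁ × ((T₂ × T₃) × T₄)): (T₂ × T₃): 63×2 by 2×29 → 63×29, cost 63·2·29 = 3654; ((T₂ × T₃) × T₄): 63×29 by 29×5 → 63×5, cost 63·29·5 = 9135; cumulative 12789; (T₁ × ((T₂ × T₃) × T₄)): 148×63 by 63×5 → 148×5, cost 148·63·5 = 46620; cumulative 59409. Total 59409.
Order II = (((T₁ × T₂) × T₃) × T₄): (T₁ × T₂): 148×63 by 63×2 → 148×2, cost 148·63·2 = 18648; ((T₁ × T₂) × T₃): 148×2 by 2×29 → 148×29, cost 148·2·29 = 8584; cumulative 27232; (((T₁ × T₂) × T₃) × T₄): 148×29 by 29×5 → 148×5, cost 148·29·5 = 21460; cumulative 48692. Total 48692.
Difference: |59409 − 48692| = 10717.

10717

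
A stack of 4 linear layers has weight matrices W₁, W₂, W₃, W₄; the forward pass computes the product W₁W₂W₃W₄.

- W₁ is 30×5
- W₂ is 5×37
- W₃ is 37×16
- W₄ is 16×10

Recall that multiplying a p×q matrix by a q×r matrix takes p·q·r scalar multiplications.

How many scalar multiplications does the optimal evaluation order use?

Adjacent pairs: W₁W₂ = 30·5·37 = 5550; W₂W₃ = 5·37·16 = 2960; W₃W₄ = 37·16·10 = 5920.
Length 3: W₁..W₃: k=1: 0+2960+30·5·16=5360; k=2: 5550+0+30·37·16=23310 → min 5360 | W₂..W₄: k=2: 0+5920+5·37·10=7770; k=3: 2960+0+5·16·10=3760 → min 3760.
Length 4: W₁..W₄: k=1: 0+3760+30·5·10=5260; k=2: 5550+5920+30·37·10=22570; k=3: 5360+0+30·16·10=10160 → min 5260.
Optimal order: (W₁((W₂W₃)W₄)) with cost 5260.

5260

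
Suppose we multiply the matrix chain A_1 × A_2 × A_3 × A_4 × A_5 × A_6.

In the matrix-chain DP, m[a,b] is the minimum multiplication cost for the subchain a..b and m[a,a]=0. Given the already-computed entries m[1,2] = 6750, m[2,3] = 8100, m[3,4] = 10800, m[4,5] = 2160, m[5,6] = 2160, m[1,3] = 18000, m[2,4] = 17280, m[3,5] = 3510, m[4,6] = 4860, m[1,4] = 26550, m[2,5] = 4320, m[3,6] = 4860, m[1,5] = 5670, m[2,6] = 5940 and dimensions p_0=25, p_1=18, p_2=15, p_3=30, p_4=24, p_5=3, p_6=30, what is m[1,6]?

m[1,6] = min over k∈[1,5] of m[1,k]+m[k+1,6]+p_{0}·p_k·p_{6}.
k=1: 0 + 5940 + 25·18·30 = 19440; k=2: 6750 + 4860 + 25·15·30 = 22860; k=3: 18000 + 4860 + 25·30·30 = 45360; k=4: 26550 + 2160 + 25·24·30 = 46710; k=5: 5670 + 0 + 25·3·30 = 7920.
Minimum: 7920 at k=5.

7920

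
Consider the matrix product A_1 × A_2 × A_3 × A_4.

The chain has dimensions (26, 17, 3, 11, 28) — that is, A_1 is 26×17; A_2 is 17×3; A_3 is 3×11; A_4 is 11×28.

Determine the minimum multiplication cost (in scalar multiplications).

4434

Adjacent pairs: A_1A_2 = 26·17·3 = 1326; A_2A_3 = 17·3·11 = 561; A_3A_4 = 3·11·28 = 924.
Length 3: A_1..A_3: k=1: 0+561+26·17·11=5423; k=2: 1326+0+26·3·11=2184 → min 2184 | A_2..A_4: k=2: 0+924+17·3·28=2352; k=3: 561+0+17·11·28=5797 → min 2352.
Length 4: A_1..A_4: k=1: 0+2352+26·17·28=14728; k=2: 1326+924+26·3·28=4434; k=3: 2184+0+26·11·28=10192 → min 4434.
Optimal order: ((A_1 × A_2) × (A_3 × A_4)) with cost 4434.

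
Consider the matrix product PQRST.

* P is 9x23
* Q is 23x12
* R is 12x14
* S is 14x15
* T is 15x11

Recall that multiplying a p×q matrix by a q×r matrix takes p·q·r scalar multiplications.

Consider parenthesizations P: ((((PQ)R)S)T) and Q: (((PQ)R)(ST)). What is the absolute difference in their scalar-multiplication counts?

Order P = ((((PQ)R)S)T): (PQ): 9×23 by 23×12 → 9×12, cost 9·23·12 = 2484; ((PQ)R): 9×12 by 12×14 → 9×14, cost 9·12·14 = 1512; cumulative 3996; (((PQ)R)S): 9×14 by 14×15 → 9×15, cost 9·14·15 = 1890; cumulative 5886; ((((PQ)R)S)T): 9×15 by 15×11 → 9×11, cost 9·15·11 = 1485; cumulative 7371. Total 7371.
Order Q = (((PQ)R)(ST)): (PQ): 9×23 by 23×12 → 9×12, cost 9·23·12 = 2484; ((PQ)R): 9×12 by 12×14 → 9×14, cost 9·12·14 = 1512; cumulative 3996; (ST): 14×15 by 15×11 → 14×11, cost 14·15·11 = 2310; (((PQ)R)(ST)): 9×14 by 14×11 → 9×11, cost 9·14·11 = 1386; cumulative 7692. Total 7692.
Difference: |7371 − 7692| = 321.

321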